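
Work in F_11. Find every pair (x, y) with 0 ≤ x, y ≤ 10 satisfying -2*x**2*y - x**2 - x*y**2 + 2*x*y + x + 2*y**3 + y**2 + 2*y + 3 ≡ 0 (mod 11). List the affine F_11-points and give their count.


Affine F_11-points: {(0, 10), (2, 1), (2, 6), (2, 10), (3, 6), (6, 1), (7, 8), (8, 5), (9, 8)}; count = 9.

For each of the 121 pairs (x, y) ∈ F_11², evaluate f(x, y) mod 11. Record the zeros.
  x = 0: [0↦3, 1↦8, 2↦5, 3↦6, 4↦1, 5↦2, 6↦10, 7↦4, 8↦7, 9↦9, 10↦0]  zeros at y ∈ {10}
  x = 1: [0↦3, 1↦7, 2↦1, 3↦8, 4↦7, 5↦10, 6↦7, 7↦10, 8↦9, 9↦5, 10↦10]  zeros at y ∈ ∅
  x = 2: [0↦1, 1↦0, 2↦9, 3↦7, 4↦6, 5↦7, 6↦0, 7↦8, 8↦10, 9↦7, 10↦0]  zeros at y ∈ {1, 6, 10}
  x = 3: [0↦8, 1↦9, 2↦7, 3↦3, 4↦9, 5↦4, 6↦0, 7↦9, 8↦10, 9↦4, 10↦3]  zeros at y ∈ {6}
  x = 4: [0↦2, 1↦1, 2↦6, 3↦7, 4↦5, 5↦1, 6↦7, 7↦2, 8↦9, 9↦7, 10↦8]  zeros at y ∈ ∅
  x = 5: [0↦5, 1↦9, 2↦6, 3↦8, 4↦5, 5↦9, 6↦10, 7↦9, 8↦7, 9↦5, 10↦4]  zeros at y ∈ ∅
  x = 6: [0↦6, 1↦0, 2↦7, 3↦6, 4↦9, 5↦6, 6↦9, 7↦8, 8↦4, 9↦9, 10↦2]  zeros at y ∈ {1}
  x = 7: [0↦5, 1↦7, 2↦9, 3↦1, 4↦6, 5↦3, 6↦4, 7↦10, 8↦0, 9↦8, 10↦2]  zeros at y ∈ {8}
  x = 8: [0↦2, 1↦8, 2↦1, 3↦4, 4↦7, 5↦0, 6↦6, 7↦4, 8↦6, 9↦2, 10↦4]  zeros at y ∈ {5}
  x = 9: [0↦8, 1↦3, 2↦5, 3↦4, 4↦1, 5↦8, 6↦4, 7↦1, 8↦0, 9↦2, 10↦8]  zeros at y ∈ {8}
  x = 10: [0↦1, 1↦3, 2↦10, 3↦1, 4↦10, 5↦5, 6↦9, 7↦1, 8↦4, 9↦8, 10↦3]  zeros at y ∈ ∅
Collecting zeros: affine points = {(0, 10), (2, 1), (2, 6), (2, 10), (3, 6), (6, 1), (7, 8), (8, 5), (9, 8)}.
Total count |C(F_11)_aff| = 9.


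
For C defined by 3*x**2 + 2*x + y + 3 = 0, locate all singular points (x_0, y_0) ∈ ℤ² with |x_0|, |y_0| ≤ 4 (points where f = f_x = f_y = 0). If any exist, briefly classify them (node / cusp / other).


No singular points in the scanned grid; C is smooth there.

Compute partial derivatives:
  f_x = 6*x + 2.
  f_y = 1.
f_y = 1 is a nonzero constant, so f_y never vanishes: no point (x, y) can satisfy f = f_x = f_y = 0. In particular no (x, y) ∈ {−4, ..., 4}² is singular; the curve is smooth.


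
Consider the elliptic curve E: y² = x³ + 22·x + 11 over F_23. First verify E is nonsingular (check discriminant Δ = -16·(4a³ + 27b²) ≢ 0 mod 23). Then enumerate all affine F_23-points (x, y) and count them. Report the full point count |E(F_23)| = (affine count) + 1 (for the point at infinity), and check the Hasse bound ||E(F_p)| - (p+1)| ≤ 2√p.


Affine points = {(3, 9), (3, 14), (4, 5), (4, 18), (5, 4), (5, 19), (7, 5), (7, 18), (8, 3), (8, 20), (9, 8), (9, 15), (10, 9), (10, 14), (12, 5), (12, 18), (14, 2), (14, 21), (15, 6), (15, 17), (17, 10), (17, 13), (18, 11), (18, 12)}; affine count = 24; |E(F_23)| = 25.

Discriminant check: Δ ∝ 4a³ + 27b² = 4·22³ + 27·11² = 4·10648 + 27·121 ≡ 20 (mod 23). Nonzero ⇒ E is nonsingular.
For each x ∈ F_23, compute rhs = x³ + 22·x + 11 mod 23, then count y ∈ F_23 with y² ≡ rhs.
  x = 0: rhs = 11, matching y values: none (0 points).
  x = 1: rhs = 11, matching y values: none (0 points).
  x = 2: rhs = 17, matching y values: none (0 points).
  x = 3: rhs = 12, matching y values: 9, 14 (2 points).
  x = 4: rhs = 2, matching y values: 5, 18 (2 points).
  x = 5: rhs = 16, matching y values: 4, 19 (2 points).
  x = 6: rhs = 14, matching y values: none (0 points).
  x = 7: rhs = 2, matching y values: 5, 18 (2 points).
  x = 8: rhs = 9, matching y values: 3, 20 (2 points).
  x = 9: rhs = 18, matching y values: 8, 15 (2 points).
  x = 10: rhs = 12, matching y values: 9, 14 (2 points).
  x = 11: rhs = 20, matching y values: none (0 points).
  x = 12: rhs = 2, matching y values: 5, 18 (2 points).
  x = 13: rhs = 10, matching y values: none (0 points).
  x = 14: rhs = 4, matching y values: 2, 21 (2 points).
  x = 15: rhs = 13, matching y values: 6, 17 (2 points).
  x = 16: rhs = 20, matching y values: none (0 points).
  x = 17: rhs = 8, matching y values: 10, 13 (2 points).
  x = 18: rhs = 6, matching y values: 11, 12 (2 points).
  x = 19: rhs = 20, matching y values: none (0 points).
  x = 20: rhs = 10, matching y values: none (0 points).
  x = 21: rhs = 5, matching y values: none (0 points).
  x = 22: rhs = 11, matching y values: none (0 points).
Total affine count: 24.
Full point count |E(F_23)| = 24 + 1 = 25.
Hasse bound: |25 − (23+1)| = |1| = 1 ≤ 2√23 ≈ 9.5917 ✓.


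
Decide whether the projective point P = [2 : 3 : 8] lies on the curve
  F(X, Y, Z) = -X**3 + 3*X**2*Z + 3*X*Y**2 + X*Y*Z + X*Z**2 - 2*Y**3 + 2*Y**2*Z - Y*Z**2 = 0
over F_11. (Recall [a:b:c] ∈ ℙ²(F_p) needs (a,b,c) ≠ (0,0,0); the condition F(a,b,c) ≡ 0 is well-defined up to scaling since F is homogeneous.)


F(2,3,8) ≡ 7 (mod 11); P is NOT on the curve.

Evaluate F(2, 3, 8) term-by-term (mod 11).
  -X**3 ↦ -1·8·1·1 = -8
  3*X**2*Z ↦ 3·4·1·8 = 96
  3*X*Y**2 ↦ 3·2·9·1 = 54
  X*Y*Z ↦ 1·2·3·8 = 48
  X*Z**2 ↦ 1·2·1·64 = 128
  -2*Y**3 ↦ -2·1·27·1 = -54
  2*Y**2*Z ↦ 2·1·9·8 = 144
  -Y*Z**2 ↦ -1·1·3·64 = -192
Sum: F(2, 3, 8) = (-8) + (96) + (54) + (48) + (128) + (-54) + (144) + (-192) = 216.
Reducing mod 11: 216 ≡ 7 (mod 11).
Since F(a, b, c) ≡ 7 ≠ 0 (mod 11), P does NOT lie on the curve.


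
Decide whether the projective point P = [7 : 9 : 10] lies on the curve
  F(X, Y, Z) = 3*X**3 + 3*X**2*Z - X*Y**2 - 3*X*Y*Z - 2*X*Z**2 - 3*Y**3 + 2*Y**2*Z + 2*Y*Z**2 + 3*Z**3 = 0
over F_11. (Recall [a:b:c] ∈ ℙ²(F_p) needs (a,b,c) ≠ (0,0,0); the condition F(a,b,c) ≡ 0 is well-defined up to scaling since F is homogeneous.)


F(7,9,10) ≡ 4 (mod 11); P is NOT on the curve.

Evaluate F(7, 9, 10) term-by-term (mod 11).
  3*X**3 ↦ 3·343·1·1 = 1029
  3*X**2*Z ↦ 3·49·1·10 = 1470
  -X*Y**2 ↦ -1·7·81·1 = -567
  -3*X*Y*Z ↦ -3·7·9·10 = -1890
  -2*X*Z**2 ↦ -2·7·1·100 = -1400
  -3*Y**3 ↦ -3·1·729·1 = -2187
  2*Y**2*Z ↦ 2·1·81·10 = 1620
  2*Y*Z**2 ↦ 2·1·9·100 = 1800
  3*Z**3 ↦ 3·1·1·1000 = 3000
Sum: F(7, 9, 10) = (1029) + (1470) + (-567) + (-1890) + (-1400) + (-2187) + (1620) + (1800) + (3000) = 2875.
Reducing mod 11: 2875 ≡ 4 (mod 11).
Since F(a, b, c) ≡ 4 ≠ 0 (mod 11), P does NOT lie on the curve.


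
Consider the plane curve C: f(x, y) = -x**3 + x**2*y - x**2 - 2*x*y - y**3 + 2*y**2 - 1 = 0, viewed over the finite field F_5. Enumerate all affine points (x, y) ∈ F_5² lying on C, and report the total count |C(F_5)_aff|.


Affine F_5-points: {(0, 1), (0, 3), (1, 2), (1, 3), (2, 4), (4, 2)}; count = 6.

For each of the 25 pairs (x, y) ∈ F_5², evaluate f(x, y) mod 5. Record the zeros.
  x = 0: [0↦4, 1↦0, 2↦4, 3↦0, 4↦2]  zeros at y ∈ {1, 3}
  x = 1: [0↦2, 1↦2, 2↦0, 3↦0, 4↦1]  zeros at y ∈ {2, 3}
  x = 2: [0↦2, 1↦3, 2↦2, 3↦3, 4↦0]  zeros at y ∈ {4}
  x = 3: [0↦3, 1↦2, 2↦4, 3↦3, 4↦3]  zeros at y ∈ ∅
  x = 4: [0↦4, 1↦3, 2↦0, 3↦4, 4↦4]  zeros at y ∈ {2}
Collecting zeros: affine points = {(0, 1), (0, 3), (1, 2), (1, 3), (2, 4), (4, 2)}.
Total count |C(F_5)_aff| = 6.


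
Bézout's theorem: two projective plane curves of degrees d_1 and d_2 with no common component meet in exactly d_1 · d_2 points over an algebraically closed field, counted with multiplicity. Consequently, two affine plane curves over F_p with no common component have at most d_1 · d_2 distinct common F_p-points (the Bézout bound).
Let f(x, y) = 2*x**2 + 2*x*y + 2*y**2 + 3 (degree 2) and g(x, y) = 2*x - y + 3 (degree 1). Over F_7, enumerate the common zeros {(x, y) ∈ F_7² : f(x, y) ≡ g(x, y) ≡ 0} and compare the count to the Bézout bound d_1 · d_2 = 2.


Common zeros: {(0, 3)}; count = 1; Bézout bound = 2.

deg(f) = 2, deg(g) = 1, so Bézout bound = 2.
Scan x ∈ F_7. For each x, list the y ∈ F_7 with f(x, y) ≡ 0 and those with g(x, y) ≡ 0 (mod 7); the common zeros in that column are the intersection.
  x = 0: f ≡ 0 at y ∈ {3, 4}; g ≡ 0 at y ∈ {3}; common: {3}.
  x = 1: f ≡ 0 at y ∈ ∅; g ≡ 0 at y ∈ {5}; common: ∅.
  x = 2: f ≡ 0 at y ∈ ∅; g ≡ 0 at y ∈ {0}; common: ∅.
  x = 3: f ≡ 0 at y ∈ {0, 4}; g ≡ 0 at y ∈ {2}; common: ∅.
  x = 4: f ≡ 0 at y ∈ {0, 3}; g ≡ 0 at y ∈ {4}; common: ∅.
  x = 5: f ≡ 0 at y ∈ ∅; g ≡ 0 at y ∈ {6}; common: ∅.
  x = 6: f ≡ 0 at y ∈ ∅; g ≡ 0 at y ∈ {1}; common: ∅.
Collecting: common zeros = {(0, 3)}, so the count is 1.
Comparison with the Bézout bound: 1 ≤ 2 = deg(f)·deg(g), as expected for curves with no common component (the affine F_7-count falls short of the bound because intersections may lie at infinity, over extension fields, or carry multiplicity).


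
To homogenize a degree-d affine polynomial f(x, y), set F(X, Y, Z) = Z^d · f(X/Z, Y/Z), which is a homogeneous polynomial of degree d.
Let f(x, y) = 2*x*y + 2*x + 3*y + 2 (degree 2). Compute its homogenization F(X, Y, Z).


F(X, Y, Z) = 2*X*Y + 2*X*Z + 3*Y*Z + 2*Z**2

deg(f) = 2.
Substitute x = X/Z, y = Y/Z into f, then multiply by Z^2.
  monomial 2·x^1·y^1 ↦ 2·X^1·Y^1·Z^0.
  monomial 2·x^1·y^0 ↦ 2·X^1·Y^0·Z^1.
  monomial 3·x^0·y^1 ↦ 3·X^0·Y^1·Z^1.
  monomial 2·x^0·y^0 ↦ 2·X^0·Y^0·Z^2.
Collecting: F(X, Y, Z) = 2*X*Y + 2*X*Z + 3*Y*Z + 2*Z**2.


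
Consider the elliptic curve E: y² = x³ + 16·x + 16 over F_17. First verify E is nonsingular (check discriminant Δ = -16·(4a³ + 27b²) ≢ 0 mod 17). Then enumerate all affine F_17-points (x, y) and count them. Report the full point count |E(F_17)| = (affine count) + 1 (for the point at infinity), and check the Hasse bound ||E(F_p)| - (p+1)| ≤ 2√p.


Affine points = {(0, 4), (0, 13), (1, 4), (1, 13), (4, 5), (4, 12), (5, 0), (12, 7), (12, 10), (14, 3), (14, 14), (16, 4), (16, 13)}; affine count = 13; |E(F_17)| = 14.

Discriminant check: Δ ∝ 4a³ + 27b² = 4·16³ + 27·16² = 4·4096 + 27·256 ≡ 6 (mod 17). Nonzero ⇒ E is nonsingular.
For each x ∈ F_17, compute rhs = x³ + 16·x + 16 mod 17, then count y ∈ F_17 with y² ≡ rhs.
  x = 0: rhs = 16, matching y values: 4, 13 (2 points).
  x = 1: rhs = 16, matching y values: 4, 13 (2 points).
  x = 2: rhs = 5, matching y values: none (0 points).
  x = 3: rhs = 6, matching y values: none (0 points).
  x = 4: rhs = 8, matching y values: 5, 12 (2 points).
  x = 5: rhs = 0, matching y values: 0 (1 points).
  x = 6: rhs = 5, matching y values: none (0 points).
  x = 7: rhs = 12, matching y values: none (0 points).
  x = 8: rhs = 10, matching y values: none (0 points).
  x = 9: rhs = 5, matching y values: none (0 points).
  x = 10: rhs = 3, matching y values: none (0 points).
  x = 11: rhs = 10, matching y values: none (0 points).
  x = 12: rhs = 15, matching y values: 7, 10 (2 points).
  x = 13: rhs = 7, matching y values: none (0 points).
  x = 14: rhs = 9, matching y values: 3, 14 (2 points).
  x = 15: rhs = 10, matching y values: none (0 points).
  x = 16: rhs = 16, matching y values: 4, 13 (2 points).
Total affine count: 13.
Full point count |E(F_17)| = 13 + 1 = 14.
Hasse bound: |14 − (17+1)| = |-4| = 4 ≤ 2√17 ≈ 8.2462 ✓.


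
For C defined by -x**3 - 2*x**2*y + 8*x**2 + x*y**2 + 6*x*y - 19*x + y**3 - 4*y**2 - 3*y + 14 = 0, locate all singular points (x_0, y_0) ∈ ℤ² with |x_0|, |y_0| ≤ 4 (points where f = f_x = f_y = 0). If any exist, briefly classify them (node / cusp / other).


Singular points: {(2, 1)}; classification: cusp.

Compute partial derivatives:
  f_x = -3*x**2 - 4*x*y + 16*x + y**2 + 6*y - 19.
  f_y = -2*x**2 + 2*x*y + 6*x + 3*y**2 - 8*y - 3.
Scan x_0 ∈ {−4, ..., 4}. For each x_0, f_y(x_0, y) is a polynomial in y; find its integer roots y ∈ {−4, ..., 4}, then test f_x and f at those candidates.
  x = -4: f_y(-4, y) = 3*y**2 - 16*y - 59; no integer root y with |y| ≤ 4.
  x = -3: f_y(-3, y) = 3*y**2 - 14*y - 39; no integer root y with |y| ≤ 4.
  x = -2: f_y(-2, y) = 3*y**2 - 12*y - 23; no integer root y with |y| ≤ 4.
  x = -1: f_y(-1, y) = 3*y**2 - 10*y - 11; no integer root y with |y| ≤ 4.
  x = 0: f_y(0, y) = 3*y**2 - 8*y - 3; vanishes at y ∈ {3}. (0, 3): f_x = 8 ≠ 0.
  x = 1: f_y(1, y) = 3*y**2 - 6*y + 1; no integer root y with |y| ≤ 4.
  x = 2: f_y(2, y) = 3*y**2 - 4*y + 1; vanishes at y ∈ {1}. (2, 1): f_x = 0, f = 0 — SINGULAR.
  x = 3: f_y(3, y) = 3*y**2 - 2*y - 3; no integer root y with |y| ≤ 4.
  x = 4: f_y(4, y) = 3*y**2 - 11; no integer root y with |y| ≤ 4.
Only singular point on the grid: (2, 1).
Classify: substitute x = 2 + u, y = 1 + v and expand: f = -u**3 - 2*u**2*v + u*v**2 + v**3 + v**2.
No constant or linear terms (consistent with a singular point). Quadratic part: v**2. Cubic part: -u**3 - 2*u**2*v + u*v**2 + v**3.
The quadratic part v**2 is a perfect square, so there is a single (double) tangent line v = 0, i.e. y = 1. Restricting the cubic part to that line (v = 0) leaves -u**3 ≠ 0, so f is not divisible by v and the branch is v² ≈ u**3 to lowest order — this is a cusp.
Classification: cusp.


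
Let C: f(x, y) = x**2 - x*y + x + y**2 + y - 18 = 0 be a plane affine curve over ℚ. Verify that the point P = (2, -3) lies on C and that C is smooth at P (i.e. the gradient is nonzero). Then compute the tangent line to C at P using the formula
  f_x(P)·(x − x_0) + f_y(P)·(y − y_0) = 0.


Tangent line at P: 8*x - 7*y - 37 = 0.

Step 1: f(2, -3) = 0, so P lies on C.
Step 2: partial derivatives
  f_x(x, y) = 2*x - y + 1, f_y(x, y) = -x + 2*y + 1.
  f_x(P) = 8, f_y(P) = -7 (gradient nonzero, so P is smooth).
Step 3: tangent line at P: 8·(x − 2) + -7·(y − -3) = 0.
Expanding: 8*x - 7*y - 37 = 0.


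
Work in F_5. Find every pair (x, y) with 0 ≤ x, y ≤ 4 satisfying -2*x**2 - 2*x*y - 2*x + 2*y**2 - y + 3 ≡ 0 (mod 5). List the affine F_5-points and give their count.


Affine F_5-points: ∅; count = 0.

For each of the 25 pairs (x, y) ∈ F_5², evaluate f(x, y) mod 5. Record the zeros.
  x = 0: [0↦3, 1↦4, 2↦4, 3↦3, 4↦1]  zeros at y ∈ ∅
  x = 1: [0↦4, 1↦3, 2↦1, 3↦3, 4↦4]  zeros at y ∈ ∅
  x = 2: [0↦1, 1↦3, 2↦4, 3↦4, 4↦3]  zeros at y ∈ ∅
  x = 3: [0↦4, 1↦4, 2↦3, 3↦1, 4↦3]  zeros at y ∈ ∅
  x = 4: [0↦3, 1↦1, 2↦3, 3↦4, 4↦4]  zeros at y ∈ ∅
Collecting zeros: affine points = ∅.
Total count |C(F_5)_aff| = 0.


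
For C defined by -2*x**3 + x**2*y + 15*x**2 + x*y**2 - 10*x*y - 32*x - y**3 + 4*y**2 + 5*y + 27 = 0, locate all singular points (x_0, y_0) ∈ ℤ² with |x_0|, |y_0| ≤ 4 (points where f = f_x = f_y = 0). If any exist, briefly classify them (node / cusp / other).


Singular points: {(3, 2)}; classification: node.

Compute partial derivatives:
  f_x = -6*x**2 + 2*x*y + 30*x + y**2 - 10*y - 32.
  f_y = x**2 + 2*x*y - 10*x - 3*y**2 + 8*y + 5.
Scan x_0 ∈ {−4, ..., 4}. For each x_0, f_y(x_0, y) is a polynomial in y; find its integer roots y ∈ {−4, ..., 4}, then test f_x and f at those candidates.
  x = -4: f_y(-4, y) = 61 - 3*y**2; no integer root y with |y| ≤ 4.
  x = -3: f_y(-3, y) = -3*y**2 + 2*y + 44; no integer root y with |y| ≤ 4.
  x = -2: f_y(-2, y) = -3*y**2 + 4*y + 29; no integer root y with |y| ≤ 4.
  x = -1: f_y(-1, y) = -3*y**2 + 6*y + 16; no integer root y with |y| ≤ 4.
  x = 0: f_y(0, y) = -3*y**2 + 8*y + 5; no integer root y with |y| ≤ 4.
  x = 1: f_y(1, y) = -3*y**2 + 10*y - 4; no integer root y with |y| ≤ 4.
  x = 2: f_y(2, y) = -3*y**2 + 12*y - 11; no integer root y with |y| ≤ 4.
  x = 3: f_y(3, y) = -3*y**2 + 14*y - 16; vanishes at y ∈ {2}. (3, 2): f_x = 0, f = 0 — SINGULAR.
  x = 4: f_y(4, y) = -3*y**2 + 16*y - 19; no integer root y with |y| ≤ 4.
Only singular point on the grid: (3, 2).
Classify: substitute x = 3 + u, y = 2 + v and expand: f = -2*u**3 + u**2*v - u**2 + u*v**2 - v**3 + v**2.
No constant or linear terms (consistent with a singular point). Quadratic part: -u**2 + v**2. Cubic part: -2*u**3 + u**2*v + u*v**2 - v**3.
The quadratic part v**2 - u**2 = (v − u)(v + u) splits into two distinct linear factors, so there are two distinct tangent lines y − 2 = ±(x − 3) — this is a node (ordinary double point).
Classification: node.


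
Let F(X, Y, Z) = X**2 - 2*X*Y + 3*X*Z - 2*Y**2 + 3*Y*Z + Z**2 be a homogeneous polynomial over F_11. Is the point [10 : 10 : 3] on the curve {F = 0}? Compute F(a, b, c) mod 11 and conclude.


F(10,10,3) ≡ 10 (mod 11); P is NOT on the curve.

Evaluate F(10, 10, 3) term-by-term (mod 11).
  X**2 ↦ 1·100·1·1 = 100
  -2*X*Y ↦ -2·10·10·1 = -200
  3*X*Z ↦ 3·10·1·3 = 90
  -2*Y**2 ↦ -2·1·100·1 = -200
  3*Y*Z ↦ 3·1·10·3 = 90
  Z**2 ↦ 1·1·1·9 = 9
Sum: F(10, 10, 3) = (100) + (-200) + (90) + (-200) + (90) + (9) = -111.
Reducing mod 11: -111 ≡ 10 (mod 11).
Since F(a, b, c) ≡ 10 ≠ 0 (mod 11), P does NOT lie on the curve.


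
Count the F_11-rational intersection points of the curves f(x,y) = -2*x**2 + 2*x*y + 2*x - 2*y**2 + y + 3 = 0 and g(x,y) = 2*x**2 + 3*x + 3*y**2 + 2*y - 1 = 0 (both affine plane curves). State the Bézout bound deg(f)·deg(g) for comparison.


Common zeros: {(0, 10), (9, 6)}; count = 2; Bézout bound = 4.

deg(f) = 2, deg(g) = 2, so Bézout bound = 4.
Scan x ∈ F_11. For each x, list the y ∈ F_11 with f(x, y) ≡ 0 and those with g(x, y) ≡ 0 (mod 11); the common zeros in that column are the intersection.
  x = 0: f ≡ 0 at y ∈ {7, 10}; g ≡ 0 at y ∈ {4, 10}; common: {10}.
  x = 1: f ≡ 0 at y ∈ {9}; g ≡ 0 at y ∈ {7}; common: ∅.
  x = 2: f ≡ 0 at y ∈ ∅; g ≡ 0 at y ∈ ∅; common: ∅.
  x = 3: f ≡ 0 at y ∈ ∅; g ≡ 0 at y ∈ {7}; common: ∅.
  x = 4: f ≡ 0 at y ∈ {2, 8}; g ≡ 0 at y ∈ {4, 10}; common: ∅.
  x = 5: f ≡ 0 at y ∈ {3, 8}; g ≡ 0 at y ∈ ∅; common: ∅.
  x = 6: f ≡ 0 at y ∈ ∅; g ≡ 0 at y ∈ {6, 8}; common: ∅.
  x = 7: f ≡ 0 at y ∈ ∅; g ≡ 0 at y ∈ ∅; common: ∅.
  x = 8: f ≡ 0 at y ∈ {7}; g ≡ 0 at y ∈ ∅; common: ∅.
  x = 9: f ≡ 0 at y ∈ {6, 9}; g ≡ 0 at y ∈ {6, 8}; common: {6}.
  x = 10: f ≡ 0 at y ∈ {2, 3}; g ≡ 0 at y ∈ ∅; common: ∅.
Collecting: common zeros = {(0, 10), (9, 6)}, so the count is 2.
Comparison with the Bézout bound: 2 ≤ 4 = deg(f)·deg(g), as expected for curves with no common component (the affine F_11-count falls short of the bound because intersections may lie at infinity, over extension fields, or carry multiplicity).


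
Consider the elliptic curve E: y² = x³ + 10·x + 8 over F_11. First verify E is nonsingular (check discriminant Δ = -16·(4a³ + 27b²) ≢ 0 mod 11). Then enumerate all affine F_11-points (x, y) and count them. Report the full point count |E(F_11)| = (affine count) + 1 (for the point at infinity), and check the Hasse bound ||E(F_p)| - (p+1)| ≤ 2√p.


Affine points = {(2, 5), (2, 6), (6, 3), (6, 8), (7, 5), (7, 6)}; affine count = 6; |E(F_11)| = 7.

Discriminant check: Δ ∝ 4a³ + 27b² = 4·10³ + 27·8² = 4·1000 + 27·64 ≡ 8 (mod 11). Nonzero ⇒ E is nonsingular.
For each x ∈ F_11, compute rhs = x³ + 10·x + 8 mod 11, then count y ∈ F_11 with y² ≡ rhs.
  x = 0: rhs = 8, matching y values: none (0 points).
  x = 1: rhs = 8, matching y values: none (0 points).
  x = 2: rhs = 3, matching y values: 5, 6 (2 points).
  x = 3: rhs = 10, matching y values: none (0 points).
  x = 4: rhs = 2, matching y values: none (0 points).
  x = 5: rhs = 7, matching y values: none (0 points).
  x = 6: rhs = 9, matching y values: 3, 8 (2 points).
  x = 7: rhs = 3, matching y values: 5, 6 (2 points).
  x = 8: rhs = 6, matching y values: none (0 points).
  x = 9: rhs = 2, matching y values: none (0 points).
  x = 10: rhs = 8, matching y values: none (0 points).
Total affine count: 6.
Full point count |E(F_11)| = 6 + 1 = 7.
Hasse bound: |7 − (11+1)| = |-5| = 5 ≤ 2√11 ≈ 6.6332 ✓.


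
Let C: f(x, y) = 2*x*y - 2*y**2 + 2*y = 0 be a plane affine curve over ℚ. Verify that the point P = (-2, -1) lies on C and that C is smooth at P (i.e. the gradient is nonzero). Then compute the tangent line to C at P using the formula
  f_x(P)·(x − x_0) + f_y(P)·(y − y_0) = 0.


Tangent line at P: -2*x + 2*y - 2 = 0.

Step 1: f(-2, -1) = 0, so P lies on C.
Step 2: partial derivatives
  f_x(x, y) = 2*y, f_y(x, y) = 2*x - 4*y + 2.
  f_x(P) = -2, f_y(P) = 2 (gradient nonzero, so P is smooth).
Step 3: tangent line at P: -2·(x − -2) + 2·(y − -1) = 0.
Expanding: -2*x + 2*y - 2 = 0.


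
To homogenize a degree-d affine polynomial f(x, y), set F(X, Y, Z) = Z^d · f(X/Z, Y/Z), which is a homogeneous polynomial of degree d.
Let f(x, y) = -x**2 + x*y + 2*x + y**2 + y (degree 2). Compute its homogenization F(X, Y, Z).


F(X, Y, Z) = -X**2 + X*Y + 2*X*Z + Y**2 + Y*Z

deg(f) = 2.
Substitute x = X/Z, y = Y/Z into f, then multiply by Z^2.
  monomial -1·x^2·y^0 ↦ -1·X^2·Y^0·Z^0.
  monomial 1·x^1·y^1 ↦ 1·X^1·Y^1·Z^0.
  monomial 2·x^1·y^0 ↦ 2·X^1·Y^0·Z^1.
  monomial 1·x^0·y^2 ↦ 1·X^0·Y^2·Z^0.
  monomial 1·x^0·y^1 ↦ 1·X^0·Y^1·Z^1.
Collecting: F(X, Y, Z) = -X**2 + X*Y + 2*X*Z + Y**2 + Y*Z.


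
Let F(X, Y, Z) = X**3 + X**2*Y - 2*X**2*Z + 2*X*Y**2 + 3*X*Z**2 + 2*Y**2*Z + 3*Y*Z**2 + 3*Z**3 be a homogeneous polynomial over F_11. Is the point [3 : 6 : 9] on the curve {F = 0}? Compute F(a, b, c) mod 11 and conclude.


F(3,6,9) ≡ 9 (mod 11); P is NOT on the curve.

Evaluate F(3, 6, 9) term-by-term (mod 11).
  X**3 ↦ 1·27·1·1 = 27
  X**2*Y ↦ 1·9·6·1 = 54
  -2*X**2*Z ↦ -2·9·1·9 = -162
  2*X*Y**2 ↦ 2·3·36·1 = 216
  3*X*Z**2 ↦ 3·3·1·81 = 729
  2*Y**2*Z ↦ 2·1·36·9 = 648
  3*Y*Z**2 ↦ 3·1·6·81 = 1458
  3*Z**3 ↦ 3·1·1·729 = 2187
Sum: F(3, 6, 9) = (27) + (54) + (-162) + (216) + (729) + (648) + (1458) + (2187) = 5157.
Reducing mod 11: 5157 ≡ 9 (mod 11).
Since F(a, b, c) ≡ 9 ≠ 0 (mod 11), P does NOT lie on the curve.


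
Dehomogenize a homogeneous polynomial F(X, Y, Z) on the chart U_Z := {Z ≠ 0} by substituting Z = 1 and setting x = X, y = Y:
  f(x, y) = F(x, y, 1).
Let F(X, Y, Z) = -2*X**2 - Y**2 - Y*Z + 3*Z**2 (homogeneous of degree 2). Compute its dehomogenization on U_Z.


f(x, y) = -2*x**2 - y**2 - y + 3

On U_Z we set Z = 1. Each monomial c·X^i·Y^j·Z^k in F becomes c·x^i·y^j·1^k = c·x^i·y^j.
Substituting Z = 1: F(X, Y, 1) = -2*x**2 - y**2 - y + 3.
Note: deg(f) ≤ deg(F) = 2; strict inequality happens when F is divisible by Z (lost terms).


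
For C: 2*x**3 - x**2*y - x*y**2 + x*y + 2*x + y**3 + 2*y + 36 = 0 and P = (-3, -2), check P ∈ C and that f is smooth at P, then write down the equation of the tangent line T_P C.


Tangent line at P: 38*x - 10*y + 94 = 0.

Step 1: f(-3, -2) = 0, so P lies on C.
Step 2: partial derivatives
  f_x(x, y) = 6*x**2 - 2*x*y - y**2 + y + 2, f_y(x, y) = -x**2 - 2*x*y + x + 3*y**2 + 2.
  f_x(P) = 38, f_y(P) = -10 (gradient nonzero, so P is smooth).
Step 3: tangent line at P: 38·(x − -3) + -10·(y − -2) = 0.
Expanding: 38*x - 10*y + 94 = 0.


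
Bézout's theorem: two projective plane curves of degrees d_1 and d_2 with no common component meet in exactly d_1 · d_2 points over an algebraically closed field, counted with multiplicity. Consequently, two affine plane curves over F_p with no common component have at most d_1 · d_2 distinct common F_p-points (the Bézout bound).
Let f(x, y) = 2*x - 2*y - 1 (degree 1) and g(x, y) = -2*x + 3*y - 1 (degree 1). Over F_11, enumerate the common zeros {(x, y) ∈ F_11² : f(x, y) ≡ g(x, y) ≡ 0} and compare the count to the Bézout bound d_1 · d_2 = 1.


Common zeros: {(8, 2)}; count = 1; Bézout bound = 1.

deg(f) = 1, deg(g) = 1, so Bézout bound = 1.
Scan x ∈ F_11. For each x, list the y ∈ F_11 with f(x, y) ≡ 0 and those with g(x, y) ≡ 0 (mod 11); the common zeros in that column are the intersection.
  x = 0: f ≡ 0 at y ∈ {5}; g ≡ 0 at y ∈ {4}; common: ∅.
  x = 1: f ≡ 0 at y ∈ {6}; g ≡ 0 at y ∈ {1}; common: ∅.
  x = 2: f ≡ 0 at y ∈ {7}; g ≡ 0 at y ∈ {9}; common: ∅.
  x = 3: f ≡ 0 at y ∈ {8}; g ≡ 0 at y ∈ {6}; common: ∅.
  x = 4: f ≡ 0 at y ∈ {9}; g ≡ 0 at y ∈ {3}; common: ∅.
  x = 5: f ≡ 0 at y ∈ {10}; g ≡ 0 at y ∈ {0}; common: ∅.
  x = 6: f ≡ 0 at y ∈ {0}; g ≡ 0 at y ∈ {8}; common: ∅.
  x = 7: f ≡ 0 at y ∈ {1}; g ≡ 0 at y ∈ {5}; common: ∅.
  x = 8: f ≡ 0 at y ∈ {2}; g ≡ 0 at y ∈ {2}; common: {2}.
  x = 9: f ≡ 0 at y ∈ {3}; g ≡ 0 at y ∈ {10}; common: ∅.
  x = 10: f ≡ 0 at y ∈ {4}; g ≡ 0 at y ∈ {7}; common: ∅.
Collecting: common zeros = {(8, 2)}, so the count is 1.
Comparison with the Bézout bound: 1 ≤ 1 = deg(f)·deg(g), as expected for curves with no common component (the bound is attained).


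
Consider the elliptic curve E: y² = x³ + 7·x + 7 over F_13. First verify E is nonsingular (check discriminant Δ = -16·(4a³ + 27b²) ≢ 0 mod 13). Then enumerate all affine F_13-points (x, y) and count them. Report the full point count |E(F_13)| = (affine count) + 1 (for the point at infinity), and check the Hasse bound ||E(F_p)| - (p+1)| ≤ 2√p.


Affine points = {(2, 4), (2, 9), (3, 4), (3, 9), (7, 3), (7, 10), (8, 4), (8, 9), (12, 5), (12, 8)}; affine count = 10; |E(F_13)| = 11.

Discriminant check: Δ ∝ 4a³ + 27b² = 4·7³ + 27·7² = 4·343 + 27·49 ≡ 4 (mod 13). Nonzero ⇒ E is nonsingular.
For each x ∈ F_13, compute rhs = x³ + 7·x + 7 mod 13, then count y ∈ F_13 with y² ≡ rhs.
  x = 0: rhs = 7, matching y values: none (0 points).
  x = 1: rhs = 2, matching y values: none (0 points).
  x = 2: rhs = 3, matching y values: 4, 9 (2 points).
  x = 3: rhs = 3, matching y values: 4, 9 (2 points).
  x = 4: rhs = 8, matching y values: none (0 points).
  x = 5: rhs = 11, matching y values: none (0 points).
  x = 6: rhs = 5, matching y values: none (0 points).
  x = 7: rhs = 9, matching y values: 3, 10 (2 points).
  x = 8: rhs = 3, matching y values: 4, 9 (2 points).
  x = 9: rhs = 6, matching y values: none (0 points).
  x = 10: rhs = 11, matching y values: none (0 points).
  x = 11: rhs = 11, matching y values: none (0 points).
  x = 12: rhs = 12, matching y values: 5, 8 (2 points).
Total affine count: 10.
Full point count |E(F_13)| = 10 + 1 = 11.
Hasse bound: |11 − (13+1)| = |-3| = 3 ≤ 2√13 ≈ 7.2111 ✓.


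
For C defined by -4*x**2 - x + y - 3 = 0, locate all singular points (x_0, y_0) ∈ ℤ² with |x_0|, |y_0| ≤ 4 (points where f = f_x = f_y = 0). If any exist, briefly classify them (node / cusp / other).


No singular points in the scanned grid; C is smooth there.

Compute partial derivatives:
  f_x = -8*x - 1.
  f_y = 1.
f_y = 1 is a nonzero constant, so f_y never vanishes: no point (x, y) can satisfy f = f_x = f_y = 0. In particular no (x, y) ∈ {−4, ..., 4}² is singular; the curve is smooth.


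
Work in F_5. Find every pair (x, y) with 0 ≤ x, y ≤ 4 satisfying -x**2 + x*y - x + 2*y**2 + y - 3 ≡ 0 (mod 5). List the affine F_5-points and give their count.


Affine F_5-points: {(0, 1), (1, 0), (1, 4), (2, 2), (2, 4), (3, 0), (3, 3), (4, 2), (4, 3)}; count = 9.

For each of the 25 pairs (x, y) ∈ F_5², evaluate f(x, y) mod 5. Record the zeros.
  x = 0: [0↦2, 1↦0, 2↦2, 3↦3, 4↦3]  zeros at y ∈ {1}
  x = 1: [0↦0, 1↦4, 2↦2, 3↦4, 4↦0]  zeros at y ∈ {0, 4}
  x = 2: [0↦1, 1↦1, 2↦0, 3↦3, 4↦0]  zeros at y ∈ {2, 4}
  x = 3: [0↦0, 1↦1, 2↦1, 3↦0, 4↦3]  zeros at y ∈ {0, 3}
  x = 4: [0↦2, 1↦4, 2↦0, 3↦0, 4↦4]  zeros at y ∈ {2, 3}
Collecting zeros: affine points = {(0, 1), (1, 0), (1, 4), (2, 2), (2, 4), (3, 0), (3, 3), (4, 2), (4, 3)}.
Total count |C(F_5)_aff| = 9.


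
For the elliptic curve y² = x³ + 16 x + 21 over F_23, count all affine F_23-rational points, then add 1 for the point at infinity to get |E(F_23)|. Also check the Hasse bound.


Affine points = {(3, 2), (3, 21), (7, 4), (7, 19), (10, 10), (10, 13), (12, 3), (12, 20), (15, 5), (15, 18), (16, 7), (16, 16), (17, 10), (17, 13), (18, 0), (19, 10), (19, 13), (21, 2), (21, 21), (22, 2), (22, 21)}; affine count = 21; |E(F_23)| = 22.

Discriminant check: Δ ∝ 4a³ + 27b² = 4·16³ + 27·21² = 4·4096 + 27·441 ≡ 1 (mod 23). Nonzero ⇒ E is nonsingular.
For each x ∈ F_23, compute rhs = x³ + 16·x + 21 mod 23, then count y ∈ F_23 with y² ≡ rhs.
  x = 0: rhs = 21, matching y values: none (0 points).
  x = 1: rhs = 15, matching y values: none (0 points).
  x = 2: rhs = 15, matching y values: none (0 points).
  x = 3: rhs = 4, matching y values: 2, 21 (2 points).
  x = 4: rhs = 11, matching y values: none (0 points).
  x = 5: rhs = 19, matching y values: none (0 points).
  x = 6: rhs = 11, matching y values: none (0 points).
  x = 7: rhs = 16, matching y values: 4, 19 (2 points).
  x = 8: rhs = 17, matching y values: none (0 points).
  x = 9: rhs = 20, matching y values: none (0 points).
  x = 10: rhs = 8, matching y values: 10, 13 (2 points).
  x = 11: rhs = 10, matching y values: none (0 points).
  x = 12: rhs = 9, matching y values: 3, 20 (2 points).
  x = 13: rhs = 11, matching y values: none (0 points).
  x = 14: rhs = 22, matching y values: none (0 points).
  x = 15: rhs = 2, matching y values: 5, 18 (2 points).
  x = 16: rhs = 3, matching y values: 7, 16 (2 points).
  x = 17: rhs = 8, matching y values: 10, 13 (2 points).
  x = 18: rhs = 0, matching y values: 0 (1 points).
  x = 19: rhs = 8, matching y values: 10, 13 (2 points).
  x = 20: rhs = 15, matching y values: none (0 points).
  x = 21: rhs = 4, matching y values: 2, 21 (2 points).
  x = 22: rhs = 4, matching y values: 2, 21 (2 points).
Total affine count: 21.
Full point count |E(F_23)| = 21 + 1 = 22.
Hasse bound: |22 − (23+1)| = |-2| = 2 ≤ 2√23 ≈ 9.5917 ✓.


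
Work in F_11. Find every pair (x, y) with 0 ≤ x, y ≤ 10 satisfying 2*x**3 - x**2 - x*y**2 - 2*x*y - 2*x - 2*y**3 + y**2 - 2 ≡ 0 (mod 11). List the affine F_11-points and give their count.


Affine F_11-points: {(2, 2), (2, 4), (2, 10), (5, 5), (6, 1), (7, 4), (8, 4), (9, 3), (10, 3)}; count = 9.

For each of the 121 pairs (x, y) ∈ F_11², evaluate f(x, y) mod 11. Record the zeros.
  x = 0: [0↦9, 1↦8, 2↦8, 3↦8, 4↦7, 5↦4, 6↦9, 7↦10, 8↦6, 9↦7, 10↦1]  zeros at y ∈ ∅
  x = 1: [0↦8, 1↦4, 2↦10, 3↦3, 4↦4, 5↦1, 6↦4, 7↦1, 8↦2, 9↦6, 10↦1]  zeros at y ∈ ∅
  x = 2: [0↦6, 1↦10, 2↦0, 3↦8, 4↦0, 5↦8, 6↦9, 7↦2, 8↦8, 9↦4, 10↦0]  zeros at y ∈ {2, 4, 10}
  x = 3: [0↦4, 1↦5, 2↦1, 3↦2, 4↦7, 5↦4, 6↦3, 7↦3, 8↦3, 9↦2, 10↦10]  zeros at y ∈ ∅
  x = 4: [0↦3, 1↦1, 2↦3, 3↦8, 4↦4, 5↦1, 6↦9, 7↦5, 8↦10, 9↦1, 10↦10]  zeros at y ∈ ∅
  x = 5: [0↦4, 1↦10, 2↦7, 3↦5, 4↦3, 5↦0, 6↦6, 7↦9, 8↦8, 9↦2, 10↦1]  zeros at y ∈ {5}
  x = 6: [0↦8, 1↦0, 2↦3, 3↦5, 4↦5, 5↦2, 6↦6, 7↦5, 8↦9, 9↦6, 10↦6]  zeros at y ∈ {1}
  x = 7: [0↦5, 1↦5, 2↦3, 3↦9, 4↦0, 5↦8, 6↦10, 7↦5, 8↦3, 9↦3, 10↦4]  zeros at y ∈ {4}
  x = 8: [0↦7, 1↦4, 2↦8, 3↦7, 4↦0, 5↦8, 6↦8, 7↦10, 8↦2, 9↦5, 10↦7]  zeros at y ∈ {4}
  x = 9: [0↦4, 1↦9, 2↦8, 3↦0, 4↦6, 5↦3, 6↦1, 7↦10, 8↦7, 9↦2, 10↦5]  zeros at y ∈ {3}
  x = 10: [0↦8, 1↦10, 2↦4, 3↦0, 4↦8, 5↦5, 6↦1, 7↦6, 8↦8, 9↦6, 10↦10]  zeros at y ∈ {3}
Collecting zeros: affine points = {(2, 2), (2, 4), (2, 10), (5, 5), (6, 1), (7, 4), (8, 4), (9, 3), (10, 3)}.
Total count |C(F_11)_aff| = 9.


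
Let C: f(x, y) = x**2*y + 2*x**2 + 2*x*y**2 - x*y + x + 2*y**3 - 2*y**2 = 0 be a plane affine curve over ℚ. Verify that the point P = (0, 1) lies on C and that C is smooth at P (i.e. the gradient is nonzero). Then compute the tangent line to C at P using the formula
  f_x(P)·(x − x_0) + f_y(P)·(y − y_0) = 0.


Tangent line at P: 2*x + 2*y - 2 = 0.

Step 1: f(0, 1) = 0, so P lies on C.
Step 2: partial derivatives
  f_x(x, y) = 2*x*y + 4*x + 2*y**2 - y + 1, f_y(x, y) = x**2 + 4*x*y - x + 6*y**2 - 4*y.
  f_x(P) = 2, f_y(P) = 2 (gradient nonzero, so P is smooth).
Step 3: tangent line at P: 2·(x − 0) + 2·(y − 1) = 0.
Expanding: 2*x + 2*y - 2 = 0.


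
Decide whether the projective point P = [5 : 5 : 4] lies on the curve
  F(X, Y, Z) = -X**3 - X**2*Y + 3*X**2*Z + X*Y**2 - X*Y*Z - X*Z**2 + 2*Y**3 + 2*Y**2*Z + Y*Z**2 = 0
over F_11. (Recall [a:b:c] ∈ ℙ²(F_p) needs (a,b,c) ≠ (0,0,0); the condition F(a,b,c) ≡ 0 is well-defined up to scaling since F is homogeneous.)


F(5,5,4) ≡ 8 (mod 11); P is NOT on the curve.

Evaluate F(5, 5, 4) term-by-term (mod 11).
  -X**3 ↦ -1·125·1·1 = -125
  -X**2*Y ↦ -1·25·5·1 = -125
  3*X**2*Z ↦ 3·25·1·4 = 300
  X*Y**2 ↦ 1·5·25·1 = 125
  -X*Y*Z ↦ -1·5·5·4 = -100
  -X*Z**2 ↦ -1·5·1·16 = -80
  2*Y**3 ↦ 2·1·125·1 = 250
  2*Y**2*Z ↦ 2·1·25·4 = 200
  Y*Z**2 ↦ 1·1·5·16 = 80
Sum: F(5, 5, 4) = (-125) + (-125) + (300) + (125) + (-100) + (-80) + (250) + (200) + (80) = 525.
Reducing mod 11: 525 ≡ 8 (mod 11).
Since F(a, b, c) ≡ 8 ≠ 0 (mod 11), P does NOT lie on the curve.


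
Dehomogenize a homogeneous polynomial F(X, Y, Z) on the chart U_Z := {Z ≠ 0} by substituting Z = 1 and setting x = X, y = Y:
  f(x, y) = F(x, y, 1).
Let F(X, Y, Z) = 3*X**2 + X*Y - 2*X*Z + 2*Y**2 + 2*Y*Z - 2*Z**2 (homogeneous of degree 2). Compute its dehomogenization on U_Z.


f(x, y) = 3*x**2 + x*y - 2*x + 2*y**2 + 2*y - 2

On U_Z we set Z = 1. Each monomial c·X^i·Y^j·Z^k in F becomes c·x^i·y^j·1^k = c·x^i·y^j.
Substituting Z = 1: F(X, Y, 1) = 3*x**2 + x*y - 2*x + 2*y**2 + 2*y - 2.
Note: deg(f) ≤ deg(F) = 2; strict inequality happens when F is divisible by Z (lost terms).


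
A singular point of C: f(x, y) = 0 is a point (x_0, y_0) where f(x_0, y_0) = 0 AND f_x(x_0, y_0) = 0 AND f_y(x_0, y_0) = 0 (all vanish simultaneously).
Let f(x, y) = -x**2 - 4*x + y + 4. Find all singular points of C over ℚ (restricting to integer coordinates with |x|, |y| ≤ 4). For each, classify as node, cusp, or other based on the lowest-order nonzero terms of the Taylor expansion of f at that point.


No singular points in the scanned grid; C is smooth there.

Compute partial derivatives:
  f_x = -2*x - 4.
  f_y = 1.
f_y = 1 is a nonzero constant, so f_y never vanishes: no point (x, y) can satisfy f = f_x = f_y = 0. In particular no (x, y) ∈ {−4, ..., 4}² is singular; the curve is smooth.


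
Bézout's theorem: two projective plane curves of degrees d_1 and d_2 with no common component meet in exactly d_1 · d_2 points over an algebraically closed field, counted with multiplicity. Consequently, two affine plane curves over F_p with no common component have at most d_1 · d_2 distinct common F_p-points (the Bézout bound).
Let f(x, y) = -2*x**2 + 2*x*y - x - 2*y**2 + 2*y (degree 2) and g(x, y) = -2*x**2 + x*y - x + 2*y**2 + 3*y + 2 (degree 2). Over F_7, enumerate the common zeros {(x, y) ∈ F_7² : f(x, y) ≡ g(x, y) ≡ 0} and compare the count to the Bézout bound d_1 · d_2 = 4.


Common zeros: {(0, 1)}; count = 1; Bézout bound = 4.

deg(f) = 2, deg(g) = 2, so Bézout bound = 4.
Scan x ∈ F_7. For each x, list the y ∈ F_7 with f(x, y) ≡ 0 and those with g(x, y) ≡ 0 (mod 7); the common zeros in that column are the intersection.
  x = 0: f ≡ 0 at y ∈ {0, 1}; g ≡ 0 at y ∈ {1}; common: {1}.
  x = 1: f ≡ 0 at y ∈ ∅; g ≡ 0 at y ∈ ∅; common: ∅.
  x = 2: f ≡ 0 at y ∈ ∅; g ≡ 0 at y ∈ ∅; common: ∅.
  x = 3: f ≡ 0 at y ∈ {0, 4}; g ≡ 0 at y ∈ ∅; common: ∅.
  x = 4: f ≡ 0 at y ∈ {1, 4}; g ≡ 0 at y ∈ ∅; common: ∅.
  x = 5: f ≡ 0 at y ∈ ∅; g ≡ 0 at y ∈ ∅; common: ∅.
  x = 6: f ≡ 0 at y ∈ ∅; g ≡ 0 at y ∈ ∅; common: ∅.
Collecting: common zeros = {(0, 1)}, so the count is 1.
Comparison with the Bézout bound: 1 ≤ 4 = deg(f)·deg(g), as expected for curves with no common component (the affine F_7-count falls short of the bound because intersections may lie at infinity, over extension fields, or carry multiplicity).


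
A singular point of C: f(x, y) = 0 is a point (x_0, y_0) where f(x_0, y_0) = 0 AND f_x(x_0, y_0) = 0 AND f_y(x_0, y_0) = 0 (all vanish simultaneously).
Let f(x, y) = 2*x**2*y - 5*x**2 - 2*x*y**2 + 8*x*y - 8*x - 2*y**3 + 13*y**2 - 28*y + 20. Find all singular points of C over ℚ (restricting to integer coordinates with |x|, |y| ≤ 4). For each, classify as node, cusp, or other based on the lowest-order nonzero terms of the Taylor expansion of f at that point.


Singular points: {(0, 2)}; classification: node.

Compute partial derivatives:
  f_x = 4*x*y - 10*x - 2*y**2 + 8*y - 8.
  f_y = 2*x**2 - 4*x*y + 8*x - 6*y**2 + 26*y - 28.
Scan x_0 ∈ {−4, ..., 4}. For each x_0, f_y(x_0, y) is a polynomial in y; find its integer roots y ∈ {−4, ..., 4}, then test f_x and f at those candidates.
  x = -4: f_y(-4, y) = -6*y**2 + 42*y - 28; no integer root y with |y| ≤ 4.
  x = -3: f_y(-3, y) = -6*y**2 + 38*y - 34; no integer root y with |y| ≤ 4.
  x = -2: f_y(-2, y) = -6*y**2 + 34*y - 36; no integer root y with |y| ≤ 4.
  x = -1: f_y(-1, y) = -6*y**2 + 30*y - 34; no integer root y with |y| ≤ 4.
  x = 0: f_y(0, y) = -6*y**2 + 26*y - 28; vanishes at y ∈ {2}. (0, 2): f_x = 0, f = 0 — SINGULAR.
  x = 1: f_y(1, y) = -6*y**2 + 22*y - 18; no integer root y with |y| ≤ 4.
  x = 2: f_y(2, y) = -6*y**2 + 18*y - 4; no integer root y with |y| ≤ 4.
  x = 3: f_y(3, y) = -6*y**2 + 14*y + 14; no integer root y with |y| ≤ 4.
  x = 4: f_y(4, y) = -6*y**2 + 10*y + 36; no integer root y with |y| ≤ 4.
Only singular point on the grid: (0, 2).
Classify: substitute x = 0 + u, y = 2 + v and expand: f = 2*u**2*v - u**2 - 2*u*v**2 - 2*v**3 + v**2.
No constant or linear terms (consistent with a singular point). Quadratic part: -u**2 + v**2. Cubic part: 2*u**2*v - 2*u*v**2 - 2*v**3.
The quadratic part v**2 - u**2 = (v − u)(v + u) splits into two distinct linear factors, so there are two distinct tangent lines y − 2 = ±(x − 0) — this is a node (ordinary double point).
Classification: node.


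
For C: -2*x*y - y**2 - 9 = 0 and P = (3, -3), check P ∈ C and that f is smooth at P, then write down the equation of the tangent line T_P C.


Tangent line at P: 6*x - 18 = 0.

Step 1: f(3, -3) = 0, so P lies on C.
Step 2: partial derivatives
  f_x(x, y) = -2*y, f_y(x, y) = -2*x - 2*y.
  f_x(P) = 6, f_y(P) = 0 (gradient nonzero, so P is smooth).
Step 3: tangent line at P: 6·(x − 3) + 0·(y − -3) = 0.
Expanding: 6*x - 18 = 0.


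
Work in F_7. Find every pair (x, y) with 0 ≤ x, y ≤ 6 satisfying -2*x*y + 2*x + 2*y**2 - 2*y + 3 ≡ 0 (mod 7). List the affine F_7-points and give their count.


Affine F_7-points: {(0, 2), (0, 6), (1, 4), (1, 5), (2, 0), (2, 3)}; count = 6.

For each of the 49 pairs (x, y) ∈ F_7², evaluate f(x, y) mod 7. Record the zeros.
  x = 0: [0↦3, 1↦3, 2↦0, 3↦1, 4↦6, 5↦1, 6↦0]  zeros at y ∈ {2, 6}
  x = 1: [0↦5, 1↦3, 2↦5, 3↦4, 4↦0, 5↦0, 6↦4]  zeros at y ∈ {4, 5}
  x = 2: [0↦0, 1↦3, 2↦3, 3↦0, 4↦1, 5↦6, 6↦1]  zeros at y ∈ {0, 3}
  x = 3: [0↦2, 1↦3, 2↦1, 3↦3, 4↦2, 5↦5, 6↦5]  zeros at y ∈ ∅
  x = 4: [0↦4, 1↦3, 2↦6, 3↦6, 4↦3, 5↦4, 6↦2]  zeros at y ∈ ∅
  x = 5: [0↦6, 1↦3, 2↦4, 3↦2, 4↦4, 5↦3, 6↦6]  zeros at y ∈ ∅
  x = 6: [0↦1, 1↦3, 2↦2, 3↦5, 4↦5, 5↦2, 6↦3]  zeros at y ∈ ∅
Collecting zeros: affine points = {(0, 2), (0, 6), (1, 4), (1, 5), (2, 0), (2, 3)}.
Total count |C(F_7)_aff| = 6.


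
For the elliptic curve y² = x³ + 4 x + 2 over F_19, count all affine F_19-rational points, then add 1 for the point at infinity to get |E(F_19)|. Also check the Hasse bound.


Affine points = {(1, 8), (1, 11), (4, 5), (4, 14), (9, 8), (9, 11), (10, 4), (10, 15), (11, 3), (11, 16), (12, 7), (12, 12), (13, 3), (13, 16), (14, 3), (14, 16), (15, 6), (15, 13), (16, 1), (16, 18), (17, 9), (17, 10), (18, 4), (18, 15)}; affine count = 24; |E(F_19)| = 25.

Discriminant check: Δ ∝ 4a³ + 27b² = 4·4³ + 27·2² = 4·64 + 27·4 ≡ 3 (mod 19). Nonzero ⇒ E is nonsingular.
For each x ∈ F_19, compute rhs = x³ + 4·x + 2 mod 19, then count y ∈ F_19 with y² ≡ rhs.
  x = 0: rhs = 2, matching y values: none (0 points).
  x = 1: rhs = 7, matching y values: 8, 11 (2 points).
  x = 2: rhs = 18, matching y values: none (0 points).
  x = 3: rhs = 3, matching y values: none (0 points).
  x = 4: rhs = 6, matching y values: 5, 14 (2 points).
  x = 5: rhs = 14, matching y values: none (0 points).
  x = 6: rhs = 14, matching y values: none (0 points).
  x = 7: rhs = 12, matching y values: none (0 points).
  x = 8: rhs = 14, matching y values: none (0 points).
  x = 9: rhs = 7, matching y values: 8, 11 (2 points).
  x = 10: rhs = 16, matching y values: 4, 15 (2 points).
  x = 11: rhs = 9, matching y values: 3, 16 (2 points).
  x = 12: rhs = 11, matching y values: 7, 12 (2 points).
  x = 13: rhs = 9, matching y values: 3, 16 (2 points).
  x = 14: rhs = 9, matching y values: 3, 16 (2 points).
  x = 15: rhs = 17, matching y values: 6, 13 (2 points).
  x = 16: rhs = 1, matching y values: 1, 18 (2 points).
  x = 17: rhs = 5, matching y values: 9, 10 (2 points).
  x = 18: rhs = 16, matching y values: 4, 15 (2 points).
Total affine count: 24.
Full point count |E(F_19)| = 24 + 1 = 25.
Hasse bound: |25 − (19+1)| = |5| = 5 ≤ 2√19 ≈ 8.7178 ✓.
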